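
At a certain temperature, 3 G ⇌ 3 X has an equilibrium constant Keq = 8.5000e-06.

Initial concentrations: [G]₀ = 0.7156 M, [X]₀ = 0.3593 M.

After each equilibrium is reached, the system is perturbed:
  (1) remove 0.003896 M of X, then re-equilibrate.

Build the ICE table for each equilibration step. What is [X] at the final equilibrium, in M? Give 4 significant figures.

[X]_eq = 0.02142 M

Q₀ = 0.1266 vs Keq = 8.5000e-06 ⇒ Q>K, reverse
Step 1:
                  G         X
  Initial    0.7156    0.3593
  Change     0.3378   -0.3378
  Equil       1.053    0.0215
  solve Keq expr → x = -0.1126; check Q = 8.5000e-06
Then remove 0.003896 M of X.
Step 2:
                  G         X
  Initial     1.053    0.0176
  Change  -0.003818  0.003818
  Equil        1.05   0.02142
  solve Keq expr → x = 0.001273; check Q = 8.5000e-06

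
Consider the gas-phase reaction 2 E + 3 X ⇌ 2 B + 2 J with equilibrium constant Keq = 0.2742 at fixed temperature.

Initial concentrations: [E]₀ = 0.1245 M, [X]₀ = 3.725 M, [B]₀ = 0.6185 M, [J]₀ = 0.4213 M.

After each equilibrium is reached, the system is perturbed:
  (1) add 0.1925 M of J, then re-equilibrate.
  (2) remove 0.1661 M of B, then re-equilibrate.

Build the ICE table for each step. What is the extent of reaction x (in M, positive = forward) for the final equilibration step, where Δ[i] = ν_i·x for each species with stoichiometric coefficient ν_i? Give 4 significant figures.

Q₀ = 0.08475 vs Keq = 0.2742 ⇒ Q<K, forward
Step 1:
                   E          X          B          J
  I           0.1245      3.725     0.6185     0.4213
  C         -0.04134   -0.06201    0.04134    0.04134
  E          0.08316      3.663     0.6598     0.4626
  solve Keq expr → x = 0.02067; check Q = 0.2742
Then add 0.1925 M of J.
Step 2:
                   E          X          B          J
  I          0.08316      3.663     0.6598     0.6551
  C           0.0244    0.03661    -0.0244    -0.0244
  E           0.1076        3.7     0.6354     0.6307
  solve Keq expr → x = -0.0122; check Q = 0.2742
Then remove 0.1661 M of B.
Step 3:
                   E          X          B          J
  I           0.1076        3.7     0.4693     0.6307
  C         -0.02077   -0.03116    0.02077    0.02077
  E          0.08679      3.668     0.4901     0.6515
  solve Keq expr → x = 0.01039; check Q = 0.2742

x = 0.01039 M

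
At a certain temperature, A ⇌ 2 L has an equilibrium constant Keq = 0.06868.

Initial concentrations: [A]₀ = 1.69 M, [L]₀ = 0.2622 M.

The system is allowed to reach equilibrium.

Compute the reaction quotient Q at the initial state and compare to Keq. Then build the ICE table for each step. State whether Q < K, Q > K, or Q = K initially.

Q₀ = 0.04068; Q < K (proceeds forward)

Q₀ = 0.04068 vs Keq = 0.06868 ⇒ Q<K, forward
Step 1:
                   A          L
  init          1.69     0.2622
  Δ         -0.03735     0.0747
  eq           1.653     0.3369
  solve Keq expr → x = 0.03735; check Q = 0.06868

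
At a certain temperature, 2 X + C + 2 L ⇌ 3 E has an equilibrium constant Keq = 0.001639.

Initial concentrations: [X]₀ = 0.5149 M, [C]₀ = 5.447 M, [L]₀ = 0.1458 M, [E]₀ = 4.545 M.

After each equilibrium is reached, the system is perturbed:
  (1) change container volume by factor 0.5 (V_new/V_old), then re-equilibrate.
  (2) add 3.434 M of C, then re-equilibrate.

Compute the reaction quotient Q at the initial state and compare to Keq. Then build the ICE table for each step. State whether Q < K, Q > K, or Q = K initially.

Q₀ = 3058 vs Keq = 0.001639 ⇒ Q>K, reverse
Step 1:
                  X         C         L         E
  I          0.5149     5.447    0.1458     4.545
  C           2.452     1.226     2.452    -3.679
  E           2.967     6.673     2.598    0.8663
  solve Keq expr → x = -1.226; check Q = 0.001639
Then change container volume by factor 0.5 (V_new/V_old).
Step 2:
                  X         C         L         E
  I           5.935     13.35     5.197     1.733
  C         -0.4662   -0.2331   -0.4662    0.6993
  E           5.469     13.11      4.73     2.432
  solve Keq expr → x = 0.2331; check Q = 0.001639
Then add 3.434 M of C.
Step 3:
                  X         C         L         E
  I           5.469     16.55      4.73     2.432
  C        -0.08852  -0.04426  -0.08852    0.1328
  E            5.38      16.5     4.642     2.565
  solve Keq expr → x = 0.04426; check Q = 0.001639

Q₀ = 3058; Q > K (proceeds reverse)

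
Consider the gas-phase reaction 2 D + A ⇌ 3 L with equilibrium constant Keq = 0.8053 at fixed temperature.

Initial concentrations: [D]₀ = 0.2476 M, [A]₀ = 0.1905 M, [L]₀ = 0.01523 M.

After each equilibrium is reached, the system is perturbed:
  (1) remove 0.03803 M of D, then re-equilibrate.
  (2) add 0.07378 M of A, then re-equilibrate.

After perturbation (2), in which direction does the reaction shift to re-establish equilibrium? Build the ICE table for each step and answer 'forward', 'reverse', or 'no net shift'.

Direction: forward

Q₀ = 3.0248e-04 vs Keq = 0.8053 ⇒ Q<K, forward
Step 1:
                  D         A         L
  I          0.2476    0.1905   0.01523
  C        -0.08671  -0.04336    0.1301
  E          0.1609    0.1471    0.1453
  solve Keq expr → x = 0.04336; check Q = 0.8053
Then remove 0.03803 M of D.
Step 2:
                  D         A         L
  I          0.1229    0.1471    0.1453
  C         0.01043  0.005213  -0.01564
  E          0.1333    0.1524    0.1297
  solve Keq expr → x = -0.005213; check Q = 0.8053
Then add 0.07378 M of A.
Step 3:
                  D         A         L
  I          0.1333    0.2261    0.1297
  C       -0.007754 -0.003877   0.01163
  E          0.1255    0.2223    0.1413
  solve Keq expr → x = 0.003877; check Q = 0.8053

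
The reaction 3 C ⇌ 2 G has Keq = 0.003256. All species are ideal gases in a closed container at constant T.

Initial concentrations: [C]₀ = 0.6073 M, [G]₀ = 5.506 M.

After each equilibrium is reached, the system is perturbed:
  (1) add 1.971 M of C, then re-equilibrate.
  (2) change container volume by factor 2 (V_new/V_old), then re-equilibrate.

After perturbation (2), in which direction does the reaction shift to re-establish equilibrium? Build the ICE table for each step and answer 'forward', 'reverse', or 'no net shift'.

Direction: reverse

Q₀ = 135.4 vs Keq = 0.003256 ⇒ Q>K, reverse
Step 1:
                   C          G
  Initial     0.6073      5.506
  Change       6.602     -4.401
  Equil        7.209      1.105
  solve Keq expr → x = -2.201; check Q = 0.003256
Then add 1.971 M of C.
Step 2:
                   C          G
  Initial       9.18      1.105
  Change     -0.5233     0.3489
  Equil        8.657      1.453
  solve Keq expr → x = 0.1744; check Q = 0.003256
Then change container volume by factor 2 (V_new/V_old).
Step 3:
                   C          G
  Initial      4.329     0.7267
  Change      0.2512    -0.1675
  Equil         4.58     0.5593
  solve Keq expr → x = -0.08374; check Q = 0.003256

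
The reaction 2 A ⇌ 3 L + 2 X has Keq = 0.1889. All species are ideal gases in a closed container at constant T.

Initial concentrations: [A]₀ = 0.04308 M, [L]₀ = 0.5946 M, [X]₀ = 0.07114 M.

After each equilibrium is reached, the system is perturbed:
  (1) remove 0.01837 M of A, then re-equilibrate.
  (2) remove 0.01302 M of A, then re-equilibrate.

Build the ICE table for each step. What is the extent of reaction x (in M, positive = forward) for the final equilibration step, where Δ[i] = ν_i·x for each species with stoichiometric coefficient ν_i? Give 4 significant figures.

Q₀ = 0.5733 vs Keq = 0.1889 ⇒ Q>K, reverse
Step 1:
                    A           L           X
  Initial     0.04308      0.5946     0.07114
  Change      0.01402    -0.02102    -0.01402
  Equil        0.0571      0.5736     0.05712
  solve Keq expr → x = -0.007008; check Q = 0.1889
Then remove 0.01837 M of A.
Step 2:
                    A           L           X
  Initial     0.03873      0.5736     0.05712
  Change      0.00839    -0.01259    -0.00839
  Equil       0.04712       0.561     0.04873
  solve Keq expr → x = -0.004195; check Q = 0.1889
Then remove 0.01302 M of A.
Step 3:
                    A           L           X
  Initial      0.0341       0.561     0.04873
  Change     0.006109   -0.009163   -0.006109
  Equil        0.0402      0.5518     0.04263
  solve Keq expr → x = -0.003054; check Q = 0.1889

x = -0.003054 M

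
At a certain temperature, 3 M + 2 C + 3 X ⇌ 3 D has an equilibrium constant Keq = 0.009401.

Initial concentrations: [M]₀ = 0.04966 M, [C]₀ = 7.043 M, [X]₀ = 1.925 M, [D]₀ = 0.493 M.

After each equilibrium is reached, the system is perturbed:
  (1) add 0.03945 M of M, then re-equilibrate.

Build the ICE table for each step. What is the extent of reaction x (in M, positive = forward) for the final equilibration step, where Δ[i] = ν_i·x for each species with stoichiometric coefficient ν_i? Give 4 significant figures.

Q₀ = 2.765 vs Keq = 0.009401 ⇒ Q>K, reverse
Step 1:
                    M           C           X           D
  I           0.04966       7.043       1.925       0.493
  C            0.1567      0.1044      0.1567     -0.1567
  E            0.2063       7.147       2.082      0.3363
  solve Keq expr → x = -0.05222; check Q = 0.009401
Then add 0.03945 M of M.
Step 2:
                    M           C           X           D
  I            0.2458       7.147       2.082      0.3363
  C          -0.02275    -0.01516    -0.02275     0.02275
  E             0.223       7.132       2.059      0.3591
  solve Keq expr → x = 0.007582; check Q = 0.009401

x = 0.007582 M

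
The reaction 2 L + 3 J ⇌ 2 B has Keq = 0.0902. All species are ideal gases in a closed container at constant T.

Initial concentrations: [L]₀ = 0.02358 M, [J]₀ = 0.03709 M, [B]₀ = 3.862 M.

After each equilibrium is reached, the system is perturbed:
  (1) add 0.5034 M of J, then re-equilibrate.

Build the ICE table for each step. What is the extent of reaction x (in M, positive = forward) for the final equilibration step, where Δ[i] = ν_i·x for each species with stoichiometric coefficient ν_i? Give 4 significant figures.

x = 0.07367 M

Q₀ = 5.2573e+08 vs Keq = 0.0902 ⇒ Q>K, reverse
Step 1:
                    L           J           B
  init        0.02358     0.03709       3.862
  Δ             1.702       2.553      -1.702
  eq            1.726        2.59        2.16
  solve Keq expr → x = -0.851; check Q = 0.0902
Then add 0.5034 M of J.
Step 2:
                    L           J           B
  init          1.726       3.093        2.16
  Δ           -0.1473      -0.221      0.1473
  eq            1.578       2.872       2.307
  solve Keq expr → x = 0.07367; check Q = 0.0902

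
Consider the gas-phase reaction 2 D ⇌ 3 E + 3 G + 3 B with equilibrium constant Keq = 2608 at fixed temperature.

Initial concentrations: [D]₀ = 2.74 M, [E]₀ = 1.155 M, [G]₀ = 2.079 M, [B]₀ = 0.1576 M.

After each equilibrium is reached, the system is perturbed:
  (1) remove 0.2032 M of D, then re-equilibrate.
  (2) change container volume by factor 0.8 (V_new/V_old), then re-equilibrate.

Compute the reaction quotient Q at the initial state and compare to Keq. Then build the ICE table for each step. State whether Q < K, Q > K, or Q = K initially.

Q₀ = 0.007219 vs Keq = 2608 ⇒ Q<K, forward
Step 1:
                  D         E         G         B
  I            2.74     1.155     2.079    0.1576
  C          -1.106     1.659     1.659     1.659
  E           1.634     2.814     3.738     1.816
  solve Keq expr → x = 0.5528; check Q = 2608
Then remove 0.2032 M of D.
Step 2:
                  D         E         G         B
  I           1.431     2.814     3.738     1.816
  C         0.03947   -0.0592   -0.0592   -0.0592
  E           1.471     2.754     3.678     1.757
  solve Keq expr → x = -0.01973; check Q = 2608
Then change container volume by factor 0.8 (V_new/V_old).
Step 3:
                  D         E         G         B
  I           1.838     3.443     4.598     2.196
  C           0.274   -0.4111   -0.4111   -0.4111
  E           2.112     3.032     4.187     1.785
  solve Keq expr → x = -0.137; check Q = 2608

Q₀ = 0.007219; Q < K (proceeds forward)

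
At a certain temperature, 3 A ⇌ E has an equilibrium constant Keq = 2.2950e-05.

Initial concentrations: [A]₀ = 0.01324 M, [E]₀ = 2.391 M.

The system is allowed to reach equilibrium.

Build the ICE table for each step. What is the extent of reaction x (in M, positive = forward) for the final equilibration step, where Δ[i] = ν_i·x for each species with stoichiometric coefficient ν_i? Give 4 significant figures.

Q₀ = 1.0302e+06 vs Keq = 2.2950e-05 ⇒ Q>K, reverse
Step 1:
                    A           E
  I           0.01324       2.391
  C             7.148      -2.383
  E             7.161    0.008427
  solve Keq expr → x = -2.383; check Q = 2.2950e-05

x = -2.383 M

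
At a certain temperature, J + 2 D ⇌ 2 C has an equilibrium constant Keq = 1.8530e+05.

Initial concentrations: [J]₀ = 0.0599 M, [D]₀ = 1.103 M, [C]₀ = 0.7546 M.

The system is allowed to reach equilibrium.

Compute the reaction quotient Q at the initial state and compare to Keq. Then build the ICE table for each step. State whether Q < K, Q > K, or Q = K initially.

Q₀ = 7.814; Q < K (proceeds forward)

Q₀ = 7.814 vs Keq = 1.8530e+05 ⇒ Q<K, forward
Step 1:
                    J           D           C
  init         0.0599       1.103      0.7546
  Δ           -0.0599     -0.1198      0.1198
  eq       4.2682e-06      0.9832      0.8744
  solve Keq expr → x = 0.0599; check Q = 1.8530e+05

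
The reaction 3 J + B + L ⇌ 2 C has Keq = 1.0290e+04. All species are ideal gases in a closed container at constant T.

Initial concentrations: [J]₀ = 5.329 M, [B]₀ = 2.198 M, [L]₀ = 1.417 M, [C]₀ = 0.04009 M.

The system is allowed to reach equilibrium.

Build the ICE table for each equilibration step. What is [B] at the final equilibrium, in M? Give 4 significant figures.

Q₀ = 3.4099e-06 vs Keq = 1.0290e+04 ⇒ Q<K, forward
Step 1:
                   J          B          L          C
  Initial      5.329      2.198      1.417    0.04009
  Change      -4.249     -1.416     -1.416      2.832
  Equil         1.08     0.7818 8.1318e-04      2.872
  solve Keq expr → x = 1.416; check Q = 1.0290e+04

[B]_eq = 0.7818 M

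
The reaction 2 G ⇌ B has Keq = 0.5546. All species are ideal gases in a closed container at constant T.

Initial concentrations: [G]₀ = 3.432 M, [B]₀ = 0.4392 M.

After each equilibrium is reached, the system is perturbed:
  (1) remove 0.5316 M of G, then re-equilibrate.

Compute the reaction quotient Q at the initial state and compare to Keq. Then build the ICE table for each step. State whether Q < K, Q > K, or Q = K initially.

Q₀ = 0.03729; Q < K (proceeds forward)

Q₀ = 0.03729 vs Keq = 0.5546 ⇒ Q<K, forward
Step 1:
                   G          B
  init         3.432     0.4392
  Δ           -1.861     0.9303
  eq           1.571      1.369
  solve Keq expr → x = 0.9303; check Q = 0.5546
Then remove 0.5316 M of G.
Step 2:
                   G          B
  init          1.04      1.369
  Δ           0.4094    -0.2047
  eq           1.449      1.165
  solve Keq expr → x = -0.2047; check Q = 0.5546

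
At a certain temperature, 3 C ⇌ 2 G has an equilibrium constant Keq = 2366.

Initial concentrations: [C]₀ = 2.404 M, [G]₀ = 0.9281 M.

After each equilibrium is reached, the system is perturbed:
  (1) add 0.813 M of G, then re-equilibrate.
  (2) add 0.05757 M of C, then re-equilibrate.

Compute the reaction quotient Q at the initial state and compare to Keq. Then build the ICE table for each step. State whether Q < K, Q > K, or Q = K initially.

Q₀ = 0.062; Q < K (proceeds forward)

Q₀ = 0.062 vs Keq = 2366 ⇒ Q<K, forward
Step 1:
                  C         G
  init        2.404    0.9281
  Δ          -2.268     1.512
  eq          0.136      2.44
  solve Keq expr → x = 0.756; check Q = 2366
Then add 0.813 M of G.
Step 2:
                  C         G
  init        0.136     3.253
  Δ         0.02811  -0.01874
  eq         0.1641     3.234
  solve Keq expr → x = -0.00937; check Q = 2366
Then add 0.05757 M of C.
Step 3:
                  C         G
  init       0.2217     3.234
  Δ         -0.0563   0.03754
  eq         0.1654     3.272
  solve Keq expr → x = 0.01877; check Q = 2366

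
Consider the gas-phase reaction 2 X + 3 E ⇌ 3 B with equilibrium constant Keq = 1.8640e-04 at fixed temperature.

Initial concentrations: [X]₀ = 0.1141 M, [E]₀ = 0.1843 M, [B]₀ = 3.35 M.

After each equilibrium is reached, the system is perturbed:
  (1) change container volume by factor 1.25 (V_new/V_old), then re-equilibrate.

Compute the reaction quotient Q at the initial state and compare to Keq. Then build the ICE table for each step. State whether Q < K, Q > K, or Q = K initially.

Q₀ = 4.6130e+05 vs Keq = 1.8640e-04 ⇒ Q>K, reverse
Step 1:
                  X         E         B
  I          0.1141    0.1843      3.35
  C           2.029     3.044    -3.044
  E           2.143     3.228    0.3065
  solve Keq expr → x = -1.015; check Q = 1.8640e-04
Then change container volume by factor 1.25 (V_new/V_old).
Step 2:
                  X         E         B
  I           1.714     2.582    0.2452
  C         0.01987    0.0298   -0.0298
  E           1.734     2.612    0.2154
  solve Keq expr → x = -0.009935; check Q = 1.8640e-04

Q₀ = 4.6130e+05; Q > K (proceeds reverse)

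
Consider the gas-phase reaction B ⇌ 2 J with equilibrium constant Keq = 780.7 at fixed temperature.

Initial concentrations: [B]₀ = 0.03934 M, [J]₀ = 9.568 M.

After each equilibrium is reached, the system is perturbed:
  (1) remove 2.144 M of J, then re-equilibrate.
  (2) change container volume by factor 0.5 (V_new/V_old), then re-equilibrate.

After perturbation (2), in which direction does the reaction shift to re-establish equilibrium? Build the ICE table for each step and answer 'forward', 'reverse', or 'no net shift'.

Direction: reverse

Q₀ = 2327 vs Keq = 780.7 ⇒ Q>K, reverse
Step 1:
                  B         J
  I         0.03934     9.568
  C         0.07431   -0.1486
  E          0.1136     9.419
  solve Keq expr → x = -0.07431; check Q = 780.7
Then remove 2.144 M of J.
Step 2:
                  B         J
  I          0.1136     7.275
  C        -0.04419   0.08838
  E         0.06946     7.364
  solve Keq expr → x = 0.04419; check Q = 780.7
Then change container volume by factor 0.5 (V_new/V_old).
Step 3:
                  B         J
  I          0.1389     14.73
  C          0.1292   -0.2585
  E          0.2682     14.47
  solve Keq expr → x = -0.1292; check Q = 780.7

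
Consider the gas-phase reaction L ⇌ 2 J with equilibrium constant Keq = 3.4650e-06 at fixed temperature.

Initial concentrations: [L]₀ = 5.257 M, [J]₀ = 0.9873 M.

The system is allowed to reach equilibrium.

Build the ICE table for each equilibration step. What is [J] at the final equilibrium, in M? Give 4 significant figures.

[J]_eq = 0.004463 M

Q₀ = 0.1854 vs Keq = 3.4650e-06 ⇒ Q>K, reverse
Step 1:
                  L         J
  init        5.257    0.9873
  Δ          0.4914   -0.9828
  eq          5.748  0.004463
  solve Keq expr → x = -0.4914; check Q = 3.4650e-06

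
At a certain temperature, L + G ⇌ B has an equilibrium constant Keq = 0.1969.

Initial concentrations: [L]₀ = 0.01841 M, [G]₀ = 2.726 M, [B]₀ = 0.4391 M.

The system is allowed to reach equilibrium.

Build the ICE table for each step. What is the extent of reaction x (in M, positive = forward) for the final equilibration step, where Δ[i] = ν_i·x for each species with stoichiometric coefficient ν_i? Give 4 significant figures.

Q₀ = 8.75 vs Keq = 0.1969 ⇒ Q>K, reverse
Step 1:
                  L         G         B
  I         0.01841     2.726    0.4391
  C          0.2694    0.2694   -0.2694
  E          0.2878     2.995    0.1697
  solve Keq expr → x = -0.2694; check Q = 0.1969

x = -0.2694 M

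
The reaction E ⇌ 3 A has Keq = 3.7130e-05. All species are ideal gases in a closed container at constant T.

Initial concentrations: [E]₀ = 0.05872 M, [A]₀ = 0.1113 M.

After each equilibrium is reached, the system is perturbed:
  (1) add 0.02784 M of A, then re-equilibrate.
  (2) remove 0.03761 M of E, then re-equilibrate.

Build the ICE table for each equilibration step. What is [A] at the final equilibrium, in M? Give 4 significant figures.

Q₀ = 0.02348 vs Keq = 3.7130e-05 ⇒ Q>K, reverse
Step 1:
                  E         A
  I         0.05872    0.1113
  C          0.0321   -0.0963
  E         0.09082     0.015
  solve Keq expr → x = -0.0321; check Q = 3.7130e-05
Then add 0.02784 M of A.
Step 2:
                  E         A
  I         0.09082   0.04284
  C        0.009118  -0.02735
  E         0.09994   0.01548
  solve Keq expr → x = -0.009118; check Q = 3.7130e-05
Then remove 0.03761 M of E.
Step 3:
                  E         A
  I         0.06233   0.01548
  C       7.3423e-04 -0.002203
  E         0.06306   0.01328
  solve Keq expr → x = -7.3423e-04; check Q = 3.7130e-05

[A]_eq = 0.01328 M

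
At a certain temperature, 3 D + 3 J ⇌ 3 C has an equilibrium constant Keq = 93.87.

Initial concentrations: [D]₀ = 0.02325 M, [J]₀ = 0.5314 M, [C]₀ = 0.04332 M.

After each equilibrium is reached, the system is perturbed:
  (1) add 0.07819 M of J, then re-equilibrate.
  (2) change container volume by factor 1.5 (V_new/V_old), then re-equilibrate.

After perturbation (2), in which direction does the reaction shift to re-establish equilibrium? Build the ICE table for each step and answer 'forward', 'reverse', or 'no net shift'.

Q₀ = 43.11 vs Keq = 93.87 ⇒ Q<K, forward
Step 1:
                   D          J          C
  init       0.02325     0.5314    0.04332
  Δ        -0.003662  -0.003662   0.003662
  eq         0.01959     0.5277    0.04698
  solve Keq expr → x = 0.001221; check Q = 93.87
Then add 0.07819 M of J.
Step 2:
                   D          J          C
  init       0.01959     0.6059    0.04698
  Δ        -0.001815  -0.001815   0.001815
  eq         0.01777     0.6041     0.0488
  solve Keq expr → x = 6.0509e-04; check Q = 93.87
Then change container volume by factor 1.5 (V_new/V_old).
Step 3:
                   D          J          C
  init       0.01185     0.4027    0.03253
  Δ         0.003738   0.003738  -0.003738
  eq         0.01559     0.4065    0.02879
  solve Keq expr → x = -0.001246; check Q = 93.87

Direction: reverse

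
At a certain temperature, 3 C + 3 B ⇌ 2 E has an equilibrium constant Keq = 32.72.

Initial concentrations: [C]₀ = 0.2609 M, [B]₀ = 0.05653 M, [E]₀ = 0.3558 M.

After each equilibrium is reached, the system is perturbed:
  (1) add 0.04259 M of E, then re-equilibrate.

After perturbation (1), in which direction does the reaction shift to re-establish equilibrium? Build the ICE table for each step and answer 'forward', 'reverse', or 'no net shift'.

Q₀ = 3.9460e+04 vs Keq = 32.72 ⇒ Q>K, reverse
Step 1:
                    C           B           E
  I            0.2609     0.05653      0.3558
  C            0.1963      0.1963     -0.1309
  E            0.4572      0.2529      0.2249
  solve Keq expr → x = -0.06545; check Q = 32.72
Then add 0.04259 M of E.
Step 2:
                    C           B           E
  I            0.4572      0.2529      0.2675
  C           0.01504     0.01504    -0.01003
  E            0.4723      0.2679      0.2575
  solve Keq expr → x = -0.005014; check Q = 32.72

Direction: reverse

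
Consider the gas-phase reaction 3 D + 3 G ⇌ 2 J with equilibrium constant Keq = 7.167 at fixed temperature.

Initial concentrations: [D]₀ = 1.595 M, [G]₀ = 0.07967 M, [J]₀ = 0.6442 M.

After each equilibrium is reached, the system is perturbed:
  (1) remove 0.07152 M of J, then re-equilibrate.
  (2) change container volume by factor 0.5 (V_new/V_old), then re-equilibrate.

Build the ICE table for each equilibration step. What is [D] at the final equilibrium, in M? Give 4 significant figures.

Q₀ = 202.2 vs Keq = 7.167 ⇒ Q>K, reverse
Step 1:
                  D         G         J
  init        1.595   0.07967    0.6442
  Δ          0.1253    0.1253  -0.08355
  eq           1.72     0.205    0.5607
  solve Keq expr → x = -0.04177; check Q = 7.167
Then remove 0.07152 M of J.
Step 2:
                  D         G         J
  init         1.72     0.205    0.4891
  Δ        -0.01392  -0.01392   0.00928
  eq          1.706    0.1911    0.4984
  solve Keq expr → x = 0.00464; check Q = 7.167
Then change container volume by factor 0.5 (V_new/V_old).
Step 3:
                  D         G         J
  init        3.413    0.3821    0.9968
  Δ         -0.2062   -0.2062    0.1375
  eq          3.207    0.1759     1.134
  solve Keq expr → x = 0.06874; check Q = 7.167

[D]_eq = 3.207 M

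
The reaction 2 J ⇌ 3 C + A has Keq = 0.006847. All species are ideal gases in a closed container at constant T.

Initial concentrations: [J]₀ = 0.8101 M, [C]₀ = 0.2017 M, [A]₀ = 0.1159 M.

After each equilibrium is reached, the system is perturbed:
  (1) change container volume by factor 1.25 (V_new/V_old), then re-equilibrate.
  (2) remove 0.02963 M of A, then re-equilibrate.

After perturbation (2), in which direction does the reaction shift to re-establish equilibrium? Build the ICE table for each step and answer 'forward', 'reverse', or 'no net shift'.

Q₀ = 0.001449 vs Keq = 0.006847 ⇒ Q<K, forward
Step 1:
                  J         C         A
  init       0.8101    0.2017    0.1159
  Δ        -0.06289   0.09434   0.03145
  eq         0.7472     0.296    0.1473
  solve Keq expr → x = 0.03145; check Q = 0.006847
Then change container volume by factor 1.25 (V_new/V_old).
Step 2:
                  J         C         A
  init       0.5978    0.2368    0.1179
  Δ         -0.0175   0.02624  0.008748
  eq         0.5803    0.2631    0.1266
  solve Keq expr → x = 0.008748; check Q = 0.006847
Then remove 0.02963 M of A.
Step 3:
                  J         C         A
  init       0.5803    0.2631     0.097
  Δ        -0.01062   0.01593  0.005309
  eq         0.5697     0.279    0.1023
  solve Keq expr → x = 0.005309; check Q = 0.006847

Direction: forward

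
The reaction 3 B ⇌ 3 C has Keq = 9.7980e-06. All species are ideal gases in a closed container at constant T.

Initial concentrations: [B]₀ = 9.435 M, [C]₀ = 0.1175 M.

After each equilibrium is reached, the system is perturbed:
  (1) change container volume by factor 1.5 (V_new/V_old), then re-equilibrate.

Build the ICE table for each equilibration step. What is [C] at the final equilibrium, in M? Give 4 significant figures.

Q₀ = 1.9315e-06 vs Keq = 9.7980e-06 ⇒ Q<K, forward
Step 1:
                   B          C
  I            9.435     0.1175
  C         -0.08262    0.08262
  E            9.352     0.2001
  solve Keq expr → x = 0.02754; check Q = 9.7980e-06
Then change container volume by factor 1.5 (V_new/V_old).
Step 2:
                   B          C
  I            6.235     0.1334
  C                0          0
  E            6.235     0.1334
  solve Keq expr → x = 0; check Q = 9.7980e-06

[C]_eq = 0.1334 M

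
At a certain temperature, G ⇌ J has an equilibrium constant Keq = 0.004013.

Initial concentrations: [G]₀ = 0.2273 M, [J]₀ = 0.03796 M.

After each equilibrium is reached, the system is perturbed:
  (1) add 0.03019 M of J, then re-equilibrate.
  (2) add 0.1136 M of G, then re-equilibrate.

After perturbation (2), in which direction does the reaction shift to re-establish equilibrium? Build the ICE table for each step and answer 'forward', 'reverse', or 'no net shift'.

Q₀ = 0.167 vs Keq = 0.004013 ⇒ Q>K, reverse
Step 1:
                   G          J
  init        0.2273    0.03796
  Δ           0.0369    -0.0369
  eq          0.2642    0.00106
  solve Keq expr → x = -0.0369; check Q = 0.004013
Then add 0.03019 M of J.
Step 2:
                   G          J
  init        0.2642    0.03125
  Δ          0.03007   -0.03007
  eq          0.2943   0.001181
  solve Keq expr → x = -0.03007; check Q = 0.004013
Then add 0.1136 M of G.
Step 3:
                   G          J
  init        0.4079   0.001181
  Δ       -4.5405e-04 4.5405e-04
  eq          0.4074   0.001635
  solve Keq expr → x = 4.5405e-04; check Q = 0.004013

Direction: forward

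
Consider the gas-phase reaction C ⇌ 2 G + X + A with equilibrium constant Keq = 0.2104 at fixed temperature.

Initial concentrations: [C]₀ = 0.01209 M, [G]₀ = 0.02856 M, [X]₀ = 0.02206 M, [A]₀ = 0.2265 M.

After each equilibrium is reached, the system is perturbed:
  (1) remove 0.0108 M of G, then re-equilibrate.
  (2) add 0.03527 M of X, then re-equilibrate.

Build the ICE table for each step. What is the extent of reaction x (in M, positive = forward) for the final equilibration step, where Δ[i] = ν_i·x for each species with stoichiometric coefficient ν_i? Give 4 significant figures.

Q₀ = 3.3710e-04 vs Keq = 0.2104 ⇒ Q<K, forward
Step 1:
                   C          G          X          A
  Initial    0.01209    0.02856    0.02206     0.2265
  Change    -0.01198    0.02397    0.01198    0.01198
  Equil   1.0647e-04    0.05253    0.03404     0.2385
  solve Keq expr → x = 0.01198; check Q = 0.2104
Then remove 0.0108 M of G.
Step 2:
                   C          G          X          A
  Initial 1.0647e-04    0.04173    0.03404     0.2385
  Change  -3.8941e-05 7.7882e-05 3.8941e-05 3.8941e-05
  Equil   6.7526e-05     0.0418    0.03408     0.2385
  solve Keq expr → x = 3.8941e-05; check Q = 0.2104
Then add 0.03527 M of X.
Step 3:
                   C          G          X          A
  Initial 6.7526e-05     0.0418    0.06935     0.2385
  Change  6.8801e-05 -1.3760e-04 -6.8801e-05 -6.8801e-05
  Equil   1.3633e-04    0.04167    0.06928     0.2385
  solve Keq expr → x = -6.8801e-05; check Q = 0.2104

x = -6.8801e-05 M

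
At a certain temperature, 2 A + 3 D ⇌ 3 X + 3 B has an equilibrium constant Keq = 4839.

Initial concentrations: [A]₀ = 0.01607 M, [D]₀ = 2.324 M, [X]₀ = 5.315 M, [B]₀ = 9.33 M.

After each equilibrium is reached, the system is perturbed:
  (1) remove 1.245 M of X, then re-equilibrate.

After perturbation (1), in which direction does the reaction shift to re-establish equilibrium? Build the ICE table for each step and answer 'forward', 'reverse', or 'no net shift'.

Direction: forward

Q₀ = 3.7620e+07 vs Keq = 4839 ⇒ Q>K, reverse
Step 1:
                    A           D           X           B
  I           0.01607       2.324       5.315        9.33
  C            0.5718      0.8577     -0.8577     -0.8577
  E            0.5878       3.182       4.457       8.472
  solve Keq expr → x = -0.2859; check Q = 4839
Then remove 1.245 M of X.
Step 2:
                    A           D           X           B
  I            0.5878       3.182       3.212       8.472
  C           -0.1362     -0.2043      0.2043      0.2043
  E            0.4516       2.977       3.417       8.677
  solve Keq expr → x = 0.0681; check Q = 4839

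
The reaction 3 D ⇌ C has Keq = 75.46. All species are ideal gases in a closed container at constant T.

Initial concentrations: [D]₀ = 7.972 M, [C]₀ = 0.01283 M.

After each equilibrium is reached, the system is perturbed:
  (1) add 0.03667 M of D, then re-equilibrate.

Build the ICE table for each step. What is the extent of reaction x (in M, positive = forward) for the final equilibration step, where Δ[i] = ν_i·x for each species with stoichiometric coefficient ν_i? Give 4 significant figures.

Q₀ = 2.5324e-05 vs Keq = 75.46 ⇒ Q<K, forward
Step 1:
                   D          C
  init         7.972    0.01283
  Δ           -7.648      2.549
  eq          0.3238      2.562
  solve Keq expr → x = 2.549; check Q = 75.46
Then add 0.03667 M of D.
Step 2:
                   D          C
  init        0.3605      2.562
  Δ         -0.03616    0.01205
  eq          0.3243      2.574
  solve Keq expr → x = 0.01205; check Q = 75.46

x = 0.01205 M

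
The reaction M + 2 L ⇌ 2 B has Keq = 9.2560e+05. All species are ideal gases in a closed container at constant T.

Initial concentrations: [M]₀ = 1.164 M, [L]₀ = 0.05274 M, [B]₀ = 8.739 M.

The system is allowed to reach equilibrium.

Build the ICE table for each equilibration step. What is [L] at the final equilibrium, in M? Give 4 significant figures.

Q₀ = 2.3588e+04 vs Keq = 9.2560e+05 ⇒ Q<K, forward
Step 1:
                   M          L          B
  I            1.164    0.05274      8.739
  C          -0.0221    -0.0442     0.0442
  E            1.142   0.008543      8.783
  solve Keq expr → x = 0.0221; check Q = 9.2560e+05

[L]_eq = 0.008543 M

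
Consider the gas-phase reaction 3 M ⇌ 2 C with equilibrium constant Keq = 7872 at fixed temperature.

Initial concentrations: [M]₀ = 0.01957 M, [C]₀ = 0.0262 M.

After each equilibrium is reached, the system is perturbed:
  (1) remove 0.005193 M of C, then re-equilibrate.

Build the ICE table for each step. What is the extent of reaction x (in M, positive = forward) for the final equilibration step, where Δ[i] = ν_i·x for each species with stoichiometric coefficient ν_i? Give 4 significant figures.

x = 1.6884e-04 M

Q₀ = 91.59 vs Keq = 7872 ⇒ Q<K, forward
Step 1:
                  M         C
  init      0.01957    0.0262
  Δ        -0.01413  0.009419
  eq       0.005442   0.03562
  solve Keq expr → x = 0.004709; check Q = 7872
Then remove 0.005193 M of C.
Step 2:
                  M         C
  init     0.005442   0.03043
  Δ       -5.0652e-04 3.3768e-04
  eq       0.004935   0.03076
  solve Keq expr → x = 1.6884e-04; check Q = 7872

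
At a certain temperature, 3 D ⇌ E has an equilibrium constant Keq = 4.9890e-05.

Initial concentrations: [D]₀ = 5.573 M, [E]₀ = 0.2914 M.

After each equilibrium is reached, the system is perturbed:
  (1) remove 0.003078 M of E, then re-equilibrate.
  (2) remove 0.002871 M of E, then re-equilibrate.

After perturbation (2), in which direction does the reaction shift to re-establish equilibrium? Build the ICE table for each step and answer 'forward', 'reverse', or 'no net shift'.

Q₀ = 0.001684 vs Keq = 4.9890e-05 ⇒ Q>K, reverse
Step 1:
                  D         E
  init        5.573    0.2914
  Δ          0.8348   -0.2783
  eq          6.408   0.01313
  solve Keq expr → x = -0.2783; check Q = 4.9890e-05
Then remove 0.003078 M of E.
Step 2:
                  D         E
  init        6.408   0.01005
  Δ       -0.009067  0.003022
  eq          6.399   0.01307
  solve Keq expr → x = 0.003022; check Q = 4.9890e-05
Then remove 0.002871 M of E.
Step 3:
                  D         E
  init        6.399    0.0102
  Δ       -0.008458  0.002819
  eq           6.39   0.01302
  solve Keq expr → x = 0.002819; check Q = 4.9890e-05

Direction: forward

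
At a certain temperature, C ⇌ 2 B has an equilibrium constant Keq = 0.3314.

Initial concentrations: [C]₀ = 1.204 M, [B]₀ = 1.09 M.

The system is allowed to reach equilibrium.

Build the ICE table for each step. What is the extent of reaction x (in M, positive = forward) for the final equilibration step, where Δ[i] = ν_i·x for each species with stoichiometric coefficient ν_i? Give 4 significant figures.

Q₀ = 0.9868 vs Keq = 0.3314 ⇒ Q>K, reverse
Step 1:
                  C         B
  I           1.204      1.09
  C          0.2035    -0.407
  E           1.408     0.683
  solve Keq expr → x = -0.2035; check Q = 0.3314

x = -0.2035 M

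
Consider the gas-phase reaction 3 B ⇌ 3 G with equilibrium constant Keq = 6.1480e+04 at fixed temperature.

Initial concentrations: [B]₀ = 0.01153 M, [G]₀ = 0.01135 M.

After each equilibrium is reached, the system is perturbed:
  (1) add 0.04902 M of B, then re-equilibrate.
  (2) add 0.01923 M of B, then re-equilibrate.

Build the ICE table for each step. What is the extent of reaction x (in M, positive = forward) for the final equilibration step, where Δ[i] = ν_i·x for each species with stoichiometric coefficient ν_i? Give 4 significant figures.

Q₀ = 0.9539 vs Keq = 6.1480e+04 ⇒ Q<K, forward
Step 1:
                    B           G
  init        0.01153     0.01135
  Δ          -0.01096     0.01096
  eq       5.6539e-04     0.02231
  solve Keq expr → x = 0.003655; check Q = 6.1480e+04
Then add 0.04902 M of B.
Step 2:
                    B           G
  init        0.04959     0.02231
  Δ          -0.04781     0.04781
  eq         0.001777     0.07012
  solve Keq expr → x = 0.01594; check Q = 6.1480e+04
Then add 0.01923 M of B.
Step 3:
                    B           G
  init        0.02101     0.07012
  Δ          -0.01875     0.01875
  eq         0.002252     0.08888
  solve Keq expr → x = 0.006252; check Q = 6.1480e+04

x = 0.006252 M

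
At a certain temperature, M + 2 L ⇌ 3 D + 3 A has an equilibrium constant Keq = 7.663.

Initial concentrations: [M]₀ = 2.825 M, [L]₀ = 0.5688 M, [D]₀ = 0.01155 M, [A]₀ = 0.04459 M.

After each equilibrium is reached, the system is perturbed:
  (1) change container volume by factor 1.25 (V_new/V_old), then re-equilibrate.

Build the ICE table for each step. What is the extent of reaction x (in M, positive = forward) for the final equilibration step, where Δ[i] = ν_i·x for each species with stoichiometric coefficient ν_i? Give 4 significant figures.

Q₀ = 1.4946e-10 vs Keq = 7.663 ⇒ Q<K, forward
Step 1:
                    M           L           D           A
  I             2.825      0.5688     0.01155     0.04459
  C           -0.2383     -0.4767       0.715       0.715
  E             2.587      0.0921      0.7266      0.7596
  solve Keq expr → x = 0.2383; check Q = 7.663
Then change container volume by factor 1.25 (V_new/V_old).
Step 2:
                    M           L           D           A
  I             2.069     0.07368      0.5813      0.6077
  C         -0.007373    -0.01475     0.02212     0.02212
  E             2.062     0.05894      0.6034      0.6298
  solve Keq expr → x = 0.007373; check Q = 7.663

x = 0.007373 M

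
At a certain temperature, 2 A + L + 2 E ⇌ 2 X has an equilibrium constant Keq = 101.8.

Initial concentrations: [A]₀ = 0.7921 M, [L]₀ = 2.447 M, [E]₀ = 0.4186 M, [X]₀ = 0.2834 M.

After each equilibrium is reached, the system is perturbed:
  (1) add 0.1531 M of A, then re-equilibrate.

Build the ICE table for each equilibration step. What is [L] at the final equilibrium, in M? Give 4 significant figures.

Q₀ = 0.2985 vs Keq = 101.8 ⇒ Q<K, forward
Step 1:
                    A           L           E           X
  I            0.7921       2.447      0.4186      0.2834
  C           -0.3311     -0.1656     -0.3311      0.3311
  E             0.461       2.281     0.08748      0.6145
  solve Keq expr → x = 0.1656; check Q = 101.8
Then add 0.1531 M of A.
Step 2:
                    A           L           E           X
  I            0.6141       2.281     0.08748      0.6145
  C          -0.01776   -0.008881    -0.01776     0.01776
  E            0.5963       2.273     0.06971      0.6323
  solve Keq expr → x = 0.008881; check Q = 101.8

[L]_eq = 2.273 M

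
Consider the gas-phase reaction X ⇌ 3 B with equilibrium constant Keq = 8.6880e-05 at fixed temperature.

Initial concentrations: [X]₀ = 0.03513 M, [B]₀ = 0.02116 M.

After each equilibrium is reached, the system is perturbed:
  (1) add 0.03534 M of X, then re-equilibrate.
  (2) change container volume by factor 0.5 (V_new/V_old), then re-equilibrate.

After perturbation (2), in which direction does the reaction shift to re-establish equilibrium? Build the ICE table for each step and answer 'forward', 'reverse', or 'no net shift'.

Q₀ = 2.6969e-04 vs Keq = 8.6880e-05 ⇒ Q>K, reverse
Step 1:
                  X         B
  I         0.03513   0.02116
  C        0.002123 -0.006368
  E         0.03725   0.01479
  solve Keq expr → x = -0.002123; check Q = 8.6880e-05
Then add 0.03534 M of X.
Step 2:
                  X         B
  I         0.07259   0.01479
  C       -0.001194  0.003582
  E          0.0714   0.01837
  solve Keq expr → x = 0.001194; check Q = 8.6880e-05
Then change container volume by factor 0.5 (V_new/V_old).
Step 3:
                  X         B
  I          0.1428   0.03675
  C        0.004453  -0.01336
  E          0.1473   0.02339
  solve Keq expr → x = -0.004453; check Q = 8.6880e-05

Direction: reverse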